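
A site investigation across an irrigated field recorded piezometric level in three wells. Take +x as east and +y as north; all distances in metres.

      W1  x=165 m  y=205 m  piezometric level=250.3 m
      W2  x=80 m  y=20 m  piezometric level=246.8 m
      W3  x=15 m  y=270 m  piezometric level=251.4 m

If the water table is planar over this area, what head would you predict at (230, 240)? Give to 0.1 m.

Three-point gradient (reference W1): Δ to W2 = (-85, -185, -3.5), Δ to W3 = (-150, 65, +1.1).
∂h/∂x = +0.0007213, ∂h/∂y = +0.01859 (det = -33275).
h(230, 240) = 250.3 + (+0.0007213)·(65) + (+0.01859)·(35) = 250.3 +0.047 +0.651 = 250.997 m.

251.0 m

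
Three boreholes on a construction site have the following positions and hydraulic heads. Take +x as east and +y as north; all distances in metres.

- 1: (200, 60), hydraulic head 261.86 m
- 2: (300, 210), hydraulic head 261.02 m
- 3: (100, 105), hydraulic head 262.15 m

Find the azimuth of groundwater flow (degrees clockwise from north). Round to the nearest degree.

With h = a·x + b·y + c and 1 as origin, the differences give:
  100·a + 150·b = -0.84
  (-100)·a + 45·b = +0.29
Eliminate b (×45 and ×150, subtract): 19500·a = -81.300 → a = ∂h/∂x = -0.004169
Back-substitute: b = ∂h/∂y = -0.002821.
Flow direction (−∇h) has components (+0.004169 E, +0.002821 N).
Azimuth = atan2(E, N) = atan2(+0.004169, +0.002821) = 55.9° ≈ 056°.

056°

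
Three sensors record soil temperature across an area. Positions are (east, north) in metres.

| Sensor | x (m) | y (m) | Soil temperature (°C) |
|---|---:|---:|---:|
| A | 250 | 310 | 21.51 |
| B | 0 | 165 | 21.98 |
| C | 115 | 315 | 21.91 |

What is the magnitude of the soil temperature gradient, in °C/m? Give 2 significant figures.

Taking A as reference: B−A = (-250, -145, +0.47); C−A = (-135, 5, +0.40).
Determinant of the coordinate differences = (-250)·5 − (-135)·(-145) = -20825.
∂T/∂x = [(+0.47)·5 − (+0.40)·(-145)] / -20825 = -0.002898
∂T/∂y = [(-250)·(+0.40) − (-135)·(+0.47)] / -20825 = +0.001755
|∇f| = √(-0.002898² + 0.001755²) = 0.003388 °C/m

0.0034 °C/m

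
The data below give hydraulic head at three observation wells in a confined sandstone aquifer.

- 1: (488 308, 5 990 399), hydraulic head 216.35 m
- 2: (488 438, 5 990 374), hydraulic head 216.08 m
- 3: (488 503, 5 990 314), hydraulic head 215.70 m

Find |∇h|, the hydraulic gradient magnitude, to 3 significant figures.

0.00527

Differences from 1: to 2 (Δx, Δy, Δh) = (130, -25, -0.27); to 3 = (195, -85, -0.65).
Determinant of the coordinate differences = 130·(-85) − 195·(-25) = -6175.
∂h/∂x = [(-0.27)·(-85) − (-0.65)·(-25)] / -6175 = -0.001085
∂h/∂y = [130·(-0.65) − 195·(-0.27)] / -6175 = +0.005158
|∇h| = √(-0.001085² + 0.005158²) = 0.005271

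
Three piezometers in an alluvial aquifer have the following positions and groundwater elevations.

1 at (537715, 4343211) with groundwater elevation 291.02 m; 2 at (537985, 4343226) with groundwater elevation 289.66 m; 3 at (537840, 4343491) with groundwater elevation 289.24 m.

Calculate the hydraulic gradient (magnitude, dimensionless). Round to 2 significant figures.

0.0064

With h = a·x + b·y + c and 1 as origin, the differences give:
  270·a + 15·b = -1.36
  125·a + 280·b = -1.78
Eliminate b (×280 and ×15, subtract): 73725·a = -354.100 → a = ∂h/∂x = -0.004803
Back-substitute: b = ∂h/∂y = -0.004213.
|∇h| = √(-0.004803² + -0.004213²) = 0.006389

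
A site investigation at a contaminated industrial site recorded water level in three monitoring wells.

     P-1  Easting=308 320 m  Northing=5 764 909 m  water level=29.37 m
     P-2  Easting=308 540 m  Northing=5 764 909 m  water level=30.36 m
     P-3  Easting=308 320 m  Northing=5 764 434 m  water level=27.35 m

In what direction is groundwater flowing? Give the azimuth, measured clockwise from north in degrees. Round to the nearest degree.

∂h/∂x = (30.36 − 29.37) / (308540 − 308320) = +0.004500
∂h/∂y = (27.35 − 29.37) / (5764434 − 5764909) = +0.004253
Flow direction (−∇h) has components (-0.004500 E, -0.004253 N).
Azimuth = atan2(E, N) = atan2(-0.004500, -0.004253) = 226.6° ≈ 227°.

227°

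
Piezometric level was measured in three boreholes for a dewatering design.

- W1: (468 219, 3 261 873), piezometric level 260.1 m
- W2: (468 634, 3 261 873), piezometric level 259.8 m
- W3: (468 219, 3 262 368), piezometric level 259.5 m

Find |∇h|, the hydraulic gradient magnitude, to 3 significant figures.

0.00141

∂h/∂x = (259.8 − 260.1) / (468634 − 468219) = -0.0007229
∂h/∂y = (259.5 − 260.1) / (3262368 − 3261873) = -0.001212
|∇h| = √(-0.0007229² + -0.001212²) = 0.001411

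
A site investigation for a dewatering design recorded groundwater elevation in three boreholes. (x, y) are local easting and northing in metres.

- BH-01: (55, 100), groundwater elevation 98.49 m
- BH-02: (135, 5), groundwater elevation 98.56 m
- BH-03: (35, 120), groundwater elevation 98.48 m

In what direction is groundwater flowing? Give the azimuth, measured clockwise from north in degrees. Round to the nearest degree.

With h = a·x + b·y + c and BH-01 as origin, the differences give:
  80·a + (-95)·b = +0.07
  (-20)·a + 20·b = -0.01
Eliminate b (×20 and ×(-95), subtract): -300·a = 0.450 → a = ∂h/∂x = -0.001500
Back-substitute: b = ∂h/∂y = -0.002000.
Flow direction (−∇h) has components (+0.001500 E, +0.002000 N).
Azimuth = atan2(E, N) = atan2(+0.001500, +0.002000) = 36.9° ≈ 037°.

037°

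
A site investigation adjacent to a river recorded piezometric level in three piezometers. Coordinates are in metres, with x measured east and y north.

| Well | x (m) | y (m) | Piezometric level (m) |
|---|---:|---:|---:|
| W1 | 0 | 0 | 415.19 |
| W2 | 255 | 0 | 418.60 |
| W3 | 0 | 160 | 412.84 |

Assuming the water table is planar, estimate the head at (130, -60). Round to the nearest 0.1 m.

∂h/∂x = (418.60 − 415.19) / (255 − 0) = +0.01337
∂h/∂y = (412.84 − 415.19) / (160 − 0) = -0.01469
h(130, -60) = 415.19 + (+0.01337)·(130) + (-0.01469)·(-60) = 415.19 +1.738 +0.881 = 417.810 m.

417.8 m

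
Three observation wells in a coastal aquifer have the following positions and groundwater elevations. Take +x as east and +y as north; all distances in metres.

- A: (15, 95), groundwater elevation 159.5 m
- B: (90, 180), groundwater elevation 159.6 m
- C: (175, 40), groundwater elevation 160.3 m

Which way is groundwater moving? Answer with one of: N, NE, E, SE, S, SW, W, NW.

Taking A as reference: B−A = (75, 85, +0.1); C−A = (160, -55, +0.8).
Determinant of the coordinate differences = 75·(-55) − 160·85 = -17725.
∂h/∂x = [(+0.1)·(-55) − (+0.8)·85] / -17725 = +0.004147
∂h/∂y = [75·(+0.8) − 160·(+0.1)] / -17725 = -0.002482
Flow = −∇h = (-0.004147 east, +0.002482 north), which points northwest.

NW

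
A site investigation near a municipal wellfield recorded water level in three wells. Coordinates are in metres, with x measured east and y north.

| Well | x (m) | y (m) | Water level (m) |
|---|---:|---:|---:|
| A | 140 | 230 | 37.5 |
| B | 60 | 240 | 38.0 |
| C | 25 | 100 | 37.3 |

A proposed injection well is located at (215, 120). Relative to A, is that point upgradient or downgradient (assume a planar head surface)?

downgradient

With h = a·x + b·y + c and A as origin, the differences give:
  (-80)·a + 10·b = +0.5
  (-115)·a + (-130)·b = -0.2
Eliminate b (×(-130) and ×10, subtract): 11550·a = -63.00 → a = ∂h/∂x = -0.005455
Back-substitute: b = ∂h/∂y = +0.006364.
Head at (215, 120) = 37.5 + (-0.005455)·(75) + (+0.006364)·(-110) = 36.39 m.
That is lower than the 37.5 m at A, so the point is downgradient.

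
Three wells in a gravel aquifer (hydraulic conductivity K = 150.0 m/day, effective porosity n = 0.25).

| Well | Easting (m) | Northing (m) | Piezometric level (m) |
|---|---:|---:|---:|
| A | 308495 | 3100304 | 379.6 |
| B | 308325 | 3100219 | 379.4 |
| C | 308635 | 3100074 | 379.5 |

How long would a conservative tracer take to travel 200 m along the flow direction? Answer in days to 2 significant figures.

With h = a·x + b·y + c and A as origin, the differences give:
  (-170)·a + (-85)·b = -0.2
  140·a + (-230)·b = -0.1
Eliminate b (×(-230) and ×(-85), subtract): 51000·a = 37.50 → a = ∂h/∂x = +0.0007353
Back-substitute: b = ∂h/∂y = +0.0008824.
|∇h| = √(0.0007353² + 0.0008824²) = 0.001149
Seepage velocity v = K·i/n = 150.0 × 0.001149 / 0.25 = 0.6894 m/day.
t = 200 / 0.6894 = 290.1 days.

290 days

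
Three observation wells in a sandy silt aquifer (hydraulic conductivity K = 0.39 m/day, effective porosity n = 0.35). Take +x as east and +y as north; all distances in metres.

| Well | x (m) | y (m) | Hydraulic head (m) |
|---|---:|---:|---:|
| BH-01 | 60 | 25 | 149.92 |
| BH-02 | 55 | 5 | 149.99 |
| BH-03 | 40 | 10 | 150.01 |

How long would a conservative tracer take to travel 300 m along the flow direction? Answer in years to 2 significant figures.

200 years

With h = a·x + b·y + c and BH-01 as origin, the differences give:
  (-5)·a + (-20)·b = +0.07
  (-20)·a + (-15)·b = +0.09
Eliminate b (×(-15) and ×(-20), subtract): -325·a = 0.750 → a = ∂h/∂x = -0.002308
Back-substitute: b = ∂h/∂y = -0.002923.
|∇h| = √(-0.002308² + -0.002923²) = 0.003724
Seepage velocity v = K·i/n = 0.39 × 0.003724 / 0.35 = 0.00415 m/day.
t = 300 / 0.00415 = 7.229e+04 days = 198 years.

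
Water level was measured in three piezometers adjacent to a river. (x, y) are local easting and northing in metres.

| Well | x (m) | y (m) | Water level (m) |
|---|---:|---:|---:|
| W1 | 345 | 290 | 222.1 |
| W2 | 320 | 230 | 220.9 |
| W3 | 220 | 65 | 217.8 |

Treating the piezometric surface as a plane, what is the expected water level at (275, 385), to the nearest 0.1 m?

Differences from W1: to W2 (Δx, Δy, Δh) = (-25, -60, -1.2); to W3 = (-125, -225, -4.3).
Determinant of the coordinate differences = (-25)·(-225) − (-125)·(-60) = -1875.
∂h/∂x = [(-1.2)·(-225) − (-4.3)·(-60)] / -1875 = -0.006400
∂h/∂y = [(-25)·(-4.3) − (-125)·(-1.2)] / -1875 = +0.02267
h(275, 385) = 222.1 + (-0.006400)·(-70) + (+0.02267)·(95) = 222.1 +0.448 +2.153 = 224.701 m.

224.7 m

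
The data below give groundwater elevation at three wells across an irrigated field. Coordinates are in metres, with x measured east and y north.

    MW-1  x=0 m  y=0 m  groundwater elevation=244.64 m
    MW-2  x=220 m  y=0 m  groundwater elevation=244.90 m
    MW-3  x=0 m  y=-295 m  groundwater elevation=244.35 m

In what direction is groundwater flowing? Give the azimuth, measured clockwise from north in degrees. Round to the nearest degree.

230°

∂h/∂x = (244.90 − 244.64) / (220 − 0) = +0.001182
∂h/∂y = (244.35 − 244.64) / (-295 − 0) = +0.0009831
Flow direction (−∇h) has components (-0.001182 E, -0.0009831 N).
Azimuth = atan2(E, N) = atan2(-0.001182, -0.0009831) = 230.2° ≈ 230°.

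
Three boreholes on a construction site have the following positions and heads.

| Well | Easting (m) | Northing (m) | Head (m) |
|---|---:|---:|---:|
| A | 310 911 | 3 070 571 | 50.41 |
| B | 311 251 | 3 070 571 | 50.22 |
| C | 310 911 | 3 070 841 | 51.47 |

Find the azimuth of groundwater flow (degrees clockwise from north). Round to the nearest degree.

172°

∂h/∂x = (50.22 − 50.41) / (311251 − 310911) = -0.0005588
∂h/∂y = (51.47 − 50.41) / (3070841 − 3070571) = +0.003926
Flow direction (−∇h) has components (+0.0005588 E, -0.003926 N).
Azimuth = atan2(E, N) = atan2(+0.0005588, -0.003926) = 171.9° ≈ 172°.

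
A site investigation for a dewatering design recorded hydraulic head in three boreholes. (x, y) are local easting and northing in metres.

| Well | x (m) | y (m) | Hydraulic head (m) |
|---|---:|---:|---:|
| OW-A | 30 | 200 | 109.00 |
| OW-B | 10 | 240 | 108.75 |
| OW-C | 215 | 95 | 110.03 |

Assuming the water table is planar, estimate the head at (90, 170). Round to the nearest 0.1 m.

Differences from OW-A: to OW-B (Δx, Δy, Δh) = (-20, 40, -0.25); to OW-C = (185, -105, +1.03).
Solve a·Δx + b·Δy = Δh: det = (-20)·(-105) − 185·40 = -5300.
∂h/∂x = [(-0.25)·(-105) − (+1.03)·40] / -5300 = +0.002821
∂h/∂y = [(-20)·(+1.03) − 185·(-0.25)] / -5300 = -0.004840
h(90, 170) = 109.00 + (+0.002821)·(60) + (-0.004840)·(-30) = 109.00 +0.169 +0.145 = 109.314 m.

109.3 m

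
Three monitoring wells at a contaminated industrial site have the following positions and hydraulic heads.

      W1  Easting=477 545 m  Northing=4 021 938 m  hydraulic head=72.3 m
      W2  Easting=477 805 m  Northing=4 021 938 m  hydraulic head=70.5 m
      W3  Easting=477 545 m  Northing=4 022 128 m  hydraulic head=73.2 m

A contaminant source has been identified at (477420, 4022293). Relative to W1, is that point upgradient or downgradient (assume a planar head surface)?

upgradient

∂h/∂x = (70.5 − 72.3) / (477805 − 477545) = -0.006923
∂h/∂y = (73.2 − 72.3) / (4022128 − 4021938) = +0.004737
Head at (477420, 4022293) = 72.3 + (-0.006923)·(-125) + (+0.004737)·(355) = 74.85 m.
That is higher than the 72.3 m at W1, so the point is upgradient.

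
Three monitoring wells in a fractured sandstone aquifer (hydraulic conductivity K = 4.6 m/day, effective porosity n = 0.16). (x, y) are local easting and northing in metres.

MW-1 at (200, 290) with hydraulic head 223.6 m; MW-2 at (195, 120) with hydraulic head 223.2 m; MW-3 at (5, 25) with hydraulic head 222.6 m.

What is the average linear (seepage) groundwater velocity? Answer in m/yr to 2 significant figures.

Differences from MW-1: to MW-2 (Δx, Δy, Δh) = (-5, -170, -0.4); to MW-3 = (-195, -265, -1.0).
Determinant of the coordinate differences = (-5)·(-265) − (-195)·(-170) = -31825.
∂h/∂x = [(-0.4)·(-265) − (-1.0)·(-170)] / -31825 = +0.002011
∂h/∂y = [(-5)·(-1.0) − (-195)·(-0.4)] / -31825 = +0.002294
|∇h| = √(0.002011² + 0.002294²) = 0.003051
Seepage velocity v = K·i/n = 4.6 × 0.003051 / 0.16 = 0.08772 m/day = 32.04 m/yr.

32 m/yr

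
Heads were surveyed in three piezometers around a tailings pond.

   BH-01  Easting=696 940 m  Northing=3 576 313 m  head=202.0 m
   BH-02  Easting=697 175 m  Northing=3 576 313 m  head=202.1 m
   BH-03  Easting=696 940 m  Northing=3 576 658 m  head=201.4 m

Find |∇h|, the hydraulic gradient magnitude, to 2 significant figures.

0.0018

∂h/∂x = (202.1 − 202.0) / (697175 − 696940) = +0.0004255
∂h/∂y = (201.4 − 202.0) / (3576658 − 3576313) = -0.001739
|∇h| = √(0.0004255² + -0.001739²) = 0.00179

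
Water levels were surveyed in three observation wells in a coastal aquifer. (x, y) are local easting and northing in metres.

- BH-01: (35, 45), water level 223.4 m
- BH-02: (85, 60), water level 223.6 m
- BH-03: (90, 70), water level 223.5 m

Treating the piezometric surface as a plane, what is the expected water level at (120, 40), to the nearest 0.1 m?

224.2 m

Taking BH-01 as reference: BH-02−BH-01 = (50, 15, +0.2); BH-03−BH-01 = (55, 25, +0.1).
Determinant of the coordinate differences = 50·25 − 55·15 = 425.
∂h/∂x = [(+0.2)·25 − (+0.1)·15] / 425 = +0.008235
∂h/∂y = [50·(+0.1) − 55·(+0.2)] / 425 = -0.01412
h(120, 40) = 223.4 + (+0.008235)·(85) + (-0.01412)·(-5) = 223.4 +0.700 +0.071 = 224.171 m.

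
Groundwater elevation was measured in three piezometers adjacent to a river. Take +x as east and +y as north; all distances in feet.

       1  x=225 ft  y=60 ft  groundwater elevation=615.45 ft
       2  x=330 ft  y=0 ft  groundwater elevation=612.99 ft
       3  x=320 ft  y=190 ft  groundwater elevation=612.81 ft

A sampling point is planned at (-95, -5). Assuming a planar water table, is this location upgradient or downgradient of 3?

upgradient

With h = a·x + b·y + c and 1 as origin, the differences give:
  105·a + (-60)·b = -2.46
  95·a + 130·b = -2.64
Eliminate b (×130 and ×(-60), subtract): 19350·a = -478.200 → a = ∂h/∂x = -0.02471
Back-substitute: b = ∂h/∂y = -0.002248.
Head at (-95, -5) = 615.45 + (-0.02471)·(-320) + (-0.002248)·(-65) = 623.50 ft.
That is higher than the 612.81 ft at 3, so the point is upgradient.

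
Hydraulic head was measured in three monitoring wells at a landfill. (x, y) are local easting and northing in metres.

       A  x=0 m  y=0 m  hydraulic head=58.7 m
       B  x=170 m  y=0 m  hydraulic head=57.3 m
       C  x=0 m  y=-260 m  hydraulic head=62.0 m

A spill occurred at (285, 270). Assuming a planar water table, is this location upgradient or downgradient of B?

downgradient

∂h/∂x = (57.3 − 58.7) / (170 − 0) = -0.008235
∂h/∂y = (62.0 − 58.7) / (-260 − 0) = -0.01269
Head at (285, 270) = 58.7 + (-0.008235)·(285) + (-0.01269)·(270) = 52.93 m.
That is lower than the 57.3 m at B, so the point is downgradient.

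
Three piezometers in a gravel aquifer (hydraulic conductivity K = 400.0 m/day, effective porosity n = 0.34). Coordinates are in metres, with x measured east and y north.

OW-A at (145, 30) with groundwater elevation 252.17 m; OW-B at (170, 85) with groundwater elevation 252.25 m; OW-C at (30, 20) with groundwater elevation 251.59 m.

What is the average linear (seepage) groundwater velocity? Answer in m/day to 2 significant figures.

6.1 m/day

Taking OW-A as reference: OW-B−OW-A = (25, 55, +0.08); OW-C−OW-A = (-115, -10, -0.58).
Solve a·Δx + b·Δy = Δh: det = 25·(-10) − (-115)·55 = 6075.
∂h/∂x = [(+0.08)·(-10) − (-0.58)·55] / 6075 = +0.005119
∂h/∂y = [25·(-0.58) − (-115)·(+0.08)] / 6075 = -0.0008724
|∇h| = √(0.005119² + -0.0008724²) = 0.005193
Seepage velocity v = K·i/n = 400.0 × 0.005193 / 0.34 = 6.109 m/day.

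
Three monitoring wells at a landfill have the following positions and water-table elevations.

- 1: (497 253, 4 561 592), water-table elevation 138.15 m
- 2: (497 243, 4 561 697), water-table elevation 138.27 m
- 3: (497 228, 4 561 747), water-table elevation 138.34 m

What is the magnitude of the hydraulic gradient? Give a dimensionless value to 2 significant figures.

0.0016

With h = a·x + b·y + c and 1 as origin, the differences give:
  (-10)·a + 105·b = +0.12
  (-25)·a + 155·b = +0.19
Eliminate b (×155 and ×105, subtract): 1075·a = -1.350 → a = ∂h/∂x = -0.001256
Back-substitute: b = ∂h/∂y = +0.001023.
|∇h| = √(-0.001256² + 0.001023²) = 0.00162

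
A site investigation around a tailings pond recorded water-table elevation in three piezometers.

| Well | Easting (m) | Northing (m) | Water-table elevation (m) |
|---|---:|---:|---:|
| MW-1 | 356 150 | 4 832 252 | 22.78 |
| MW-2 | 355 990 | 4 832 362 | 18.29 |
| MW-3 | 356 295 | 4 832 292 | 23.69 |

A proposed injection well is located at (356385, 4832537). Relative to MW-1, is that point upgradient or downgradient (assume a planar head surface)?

downgradient

Three-point gradient (reference MW-1): Δ to MW-2 = (-160, 110, -4.49), Δ to MW-3 = (145, 40, +0.91).
∂h/∂x = +0.01251, ∂h/∂y = -0.02262 (det = -22350).
Head at (356385, 4832537) = 22.78 + (+0.01251)·(235) + (-0.02262)·(285) = 19.28 m.
That is lower than the 22.78 m at MW-1, so the point is downgradient.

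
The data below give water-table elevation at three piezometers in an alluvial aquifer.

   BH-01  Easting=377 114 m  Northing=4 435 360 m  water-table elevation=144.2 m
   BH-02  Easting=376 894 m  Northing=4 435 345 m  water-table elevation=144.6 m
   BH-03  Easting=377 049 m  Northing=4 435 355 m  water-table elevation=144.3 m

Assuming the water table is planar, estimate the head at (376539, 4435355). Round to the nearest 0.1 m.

Three-point gradient (reference BH-01): Δ to BH-02 = (-220, -15, +0.4), Δ to BH-03 = (-65, -5, +0.1).
∂h/∂x = -0.004000, ∂h/∂y = +0.03200 (det = 125).
h(376539, 4435355) = 144.2 + (-0.004000)·(-575) + (+0.03200)·(-5) = 144.2 +2.300 -0.160 = 146.340 m.

146.3 m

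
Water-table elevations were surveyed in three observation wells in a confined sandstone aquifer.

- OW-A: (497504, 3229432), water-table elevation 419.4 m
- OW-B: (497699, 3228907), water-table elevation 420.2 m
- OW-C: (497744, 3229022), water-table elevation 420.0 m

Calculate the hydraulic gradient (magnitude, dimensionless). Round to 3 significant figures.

0.00165

With h = a·x + b·y + c and OW-A as origin, the differences give:
  195·a + (-525)·b = +0.8
  240·a + (-410)·b = +0.6
Eliminate b (×(-410) and ×(-525), subtract): 46050·a = -13.00 → a = ∂h/∂x = -0.0002823
Back-substitute: b = ∂h/∂y = -0.001629.
|∇h| = √(-0.0002823² + -0.001629²) = 0.001653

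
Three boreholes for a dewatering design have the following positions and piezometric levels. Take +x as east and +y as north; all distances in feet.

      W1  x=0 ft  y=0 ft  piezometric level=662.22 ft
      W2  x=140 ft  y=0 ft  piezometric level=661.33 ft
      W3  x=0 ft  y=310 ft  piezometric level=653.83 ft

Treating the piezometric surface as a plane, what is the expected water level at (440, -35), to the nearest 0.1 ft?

∂h/∂x = (661.33 − 662.22) / (140 − 0) = -0.006357
∂h/∂y = (653.83 − 662.22) / (310 − 0) = -0.02706
h(440, -35) = 662.22 + (-0.006357)·(440) + (-0.02706)·(-35) = 662.22 -2.797 +0.947 = 660.370 ft.

660.4 ft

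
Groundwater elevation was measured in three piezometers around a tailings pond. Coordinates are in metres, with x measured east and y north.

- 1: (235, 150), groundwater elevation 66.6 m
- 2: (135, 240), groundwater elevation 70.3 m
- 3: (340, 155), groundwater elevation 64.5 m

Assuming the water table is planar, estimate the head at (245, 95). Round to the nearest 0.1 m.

65.4 m

With h = a·x + b·y + c and 1 as origin, the differences give:
  (-100)·a + 90·b = +3.7
  105·a + 5·b = -2.1
Eliminate b (×5 and ×90, subtract): -9950·a = 207.50 → a = ∂h/∂x = -0.02085
Back-substitute: b = ∂h/∂y = +0.01794.
h(245, 95) = 66.6 + (-0.02085)·(10) + (+0.01794)·(-55) = 66.6 -0.209 -0.987 = 65.405 m.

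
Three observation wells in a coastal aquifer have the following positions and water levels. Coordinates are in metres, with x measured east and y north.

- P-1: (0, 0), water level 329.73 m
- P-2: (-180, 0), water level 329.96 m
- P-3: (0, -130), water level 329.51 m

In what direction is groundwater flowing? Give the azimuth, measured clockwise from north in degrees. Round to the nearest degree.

∂h/∂x = (329.96 − 329.73) / (-180 − 0) = -0.001278
∂h/∂y = (329.51 − 329.73) / (-130 − 0) = +0.001692
Flow direction (−∇h) has components (+0.001278 E, -0.001692 N).
Azimuth = atan2(E, N) = atan2(+0.001278, -0.001692) = 142.9° ≈ 143°.

143°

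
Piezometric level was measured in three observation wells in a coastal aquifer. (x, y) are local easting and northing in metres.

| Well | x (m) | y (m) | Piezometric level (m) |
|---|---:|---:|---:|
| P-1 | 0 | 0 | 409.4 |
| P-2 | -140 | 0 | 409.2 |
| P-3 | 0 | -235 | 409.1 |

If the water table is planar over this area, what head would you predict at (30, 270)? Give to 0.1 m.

∂h/∂x = (409.2 − 409.4) / (-140 − 0) = +0.001429
∂h/∂y = (409.1 − 409.4) / (-235 − 0) = +0.001277
h(30, 270) = 409.4 + (+0.001429)·(30) + (+0.001277)·(270) = 409.4 +0.043 +0.345 = 409.788 m.

409.8 m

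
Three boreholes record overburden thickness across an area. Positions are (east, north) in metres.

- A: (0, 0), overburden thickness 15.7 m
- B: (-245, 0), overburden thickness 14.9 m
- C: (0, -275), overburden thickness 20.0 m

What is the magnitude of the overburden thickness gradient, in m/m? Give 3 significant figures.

∂d/∂x = (14.9 − 15.7) / (-245 − 0) = +0.003265
∂d/∂y = (20.0 − 15.7) / (-275 − 0) = -0.01564
|∇f| = √(0.003265² + -0.01564²) = 0.01598 m/m

0.0160 m/m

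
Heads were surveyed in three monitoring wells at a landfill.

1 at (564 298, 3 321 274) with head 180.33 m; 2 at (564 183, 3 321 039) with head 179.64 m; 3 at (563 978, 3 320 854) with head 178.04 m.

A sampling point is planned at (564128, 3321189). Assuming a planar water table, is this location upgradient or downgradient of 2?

With h = a·x + b·y + c and 1 as origin, the differences give:
  (-115)·a + (-235)·b = -0.69
  (-320)·a + (-420)·b = -2.29
Eliminate b (×(-420) and ×(-235), subtract): -26900·a = -248.350 → a = ∂h/∂x = +0.009232
Back-substitute: b = ∂h/∂y = -0.001582.
Head at (564128, 3321189) = 180.33 + (+0.009232)·(-170) + (-0.001582)·(-85) = 178.89 m.
That is lower than the 179.64 m at 2, so the point is downgradient.

downgradient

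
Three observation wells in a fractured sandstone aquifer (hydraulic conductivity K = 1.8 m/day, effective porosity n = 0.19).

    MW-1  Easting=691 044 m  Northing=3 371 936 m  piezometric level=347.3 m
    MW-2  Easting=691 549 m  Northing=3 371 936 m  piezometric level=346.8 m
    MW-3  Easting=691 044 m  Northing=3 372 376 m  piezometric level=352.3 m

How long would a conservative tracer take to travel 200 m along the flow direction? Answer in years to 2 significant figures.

5.1 years

∂h/∂x = (346.8 − 347.3) / (691549 − 691044) = -0.0009901
∂h/∂y = (352.3 − 347.3) / (3372376 − 3371936) = +0.01136
|∇h| = √(-0.0009901² + 0.01136²) = 0.0114
Seepage velocity v = K·i/n = 1.8 × 0.0114 / 0.19 = 0.108 m/day.
t = 200 / 0.108 = 1852 days = 5.07 years.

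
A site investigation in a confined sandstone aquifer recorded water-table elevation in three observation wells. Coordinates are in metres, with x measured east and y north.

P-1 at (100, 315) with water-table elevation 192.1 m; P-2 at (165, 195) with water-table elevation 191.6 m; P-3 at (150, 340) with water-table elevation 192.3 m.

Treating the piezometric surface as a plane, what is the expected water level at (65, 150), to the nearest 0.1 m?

191.2 m

Three-point gradient (reference P-1): Δ to P-2 = (65, -120, -0.5), Δ to P-3 = (50, 25, +0.2).
∂h/∂x = +0.001508, ∂h/∂y = +0.004984 (det = 7625).
h(65, 150) = 192.1 + (+0.001508)·(-35) + (+0.004984)·(-165) = 192.1 -0.053 -0.822 = 191.225 m.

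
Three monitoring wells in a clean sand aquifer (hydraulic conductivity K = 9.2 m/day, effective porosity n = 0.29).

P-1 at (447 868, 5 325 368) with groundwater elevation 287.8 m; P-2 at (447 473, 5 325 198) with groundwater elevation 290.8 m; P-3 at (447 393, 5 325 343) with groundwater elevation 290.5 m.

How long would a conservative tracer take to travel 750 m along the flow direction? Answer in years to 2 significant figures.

Taking P-1 as reference: P-2−P-1 = (-395, -170, +3.0); P-3−P-1 = (-475, -25, +2.7).
Solve a·Δx + b·Δy = Δh: det = (-395)·(-25) − (-475)·(-170) = -70875.
∂h/∂x = [(+3.0)·(-25) − (+2.7)·(-170)] / -70875 = -0.005418
∂h/∂y = [(-395)·(+2.7) − (-475)·(+3.0)] / -70875 = -0.005058
|∇h| = √(-0.005418² + -0.005058²) = 0.007412
Seepage velocity v = K·i/n = 9.2 × 0.007412 / 0.29 = 0.2351 m/day.
t = 750 / 0.2351 = 3190 days = 8.73 years.

8.7 years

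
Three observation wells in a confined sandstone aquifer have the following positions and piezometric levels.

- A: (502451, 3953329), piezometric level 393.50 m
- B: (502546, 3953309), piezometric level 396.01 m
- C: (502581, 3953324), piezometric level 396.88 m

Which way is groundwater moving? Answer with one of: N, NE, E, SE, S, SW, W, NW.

W

Taking A as reference: B−A = (95, -20, +2.51); C−A = (130, -5, +3.38).
Determinant of the coordinate differences = 95·(-5) − 130·(-20) = 2125.
∂h/∂x = [(+2.51)·(-5) − (+3.38)·(-20)] / 2125 = +0.02591
∂h/∂y = [95·(+3.38) − 130·(+2.51)] / 2125 = -0.002447
Flow = −∇h = (-0.02591 east, +0.002447 north), which points west.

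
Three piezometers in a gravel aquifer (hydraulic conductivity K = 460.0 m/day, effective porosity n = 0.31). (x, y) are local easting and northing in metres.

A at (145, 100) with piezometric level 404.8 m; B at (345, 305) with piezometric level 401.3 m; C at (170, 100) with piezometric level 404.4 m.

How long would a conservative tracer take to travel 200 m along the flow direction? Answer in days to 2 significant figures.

Differences from A: to B (Δx, Δy, Δh) = (200, 205, -3.5); to C = (25, 0, -0.4).
Determinant of the coordinate differences = 200·0 − 25·205 = -5125.
∂h/∂x = [(-3.5)·0 − (-0.4)·205] / -5125 = -0.01600
∂h/∂y = [200·(-0.4) − 25·(-3.5)] / -5125 = -0.001463
|∇h| = √(-0.01600² + -0.001463²) = 0.01607
Seepage velocity v = K·i/n = 460.0 × 0.01607 / 0.31 = 23.85 m/day.
t = 200 / 23.85 = 8.386 days.

8.4 days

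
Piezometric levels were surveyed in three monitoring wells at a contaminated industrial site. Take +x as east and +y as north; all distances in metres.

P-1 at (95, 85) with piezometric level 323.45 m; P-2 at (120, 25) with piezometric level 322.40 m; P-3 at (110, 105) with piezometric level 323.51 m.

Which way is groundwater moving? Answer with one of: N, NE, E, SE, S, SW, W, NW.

SE

Taking P-1 as reference: P-2−P-1 = (25, -60, -1.05); P-3−P-1 = (15, 20, +0.06).
Solve a·Δx + b·Δy = Δh: det = 25·20 − 15·(-60) = 1400.
∂h/∂x = [(-1.05)·20 − (+0.06)·(-60)] / 1400 = -0.01243
∂h/∂y = [25·(+0.06) − 15·(-1.05)] / 1400 = +0.01232
Flow = −∇h = (+0.01243 east, -0.01232 north), which points southeast.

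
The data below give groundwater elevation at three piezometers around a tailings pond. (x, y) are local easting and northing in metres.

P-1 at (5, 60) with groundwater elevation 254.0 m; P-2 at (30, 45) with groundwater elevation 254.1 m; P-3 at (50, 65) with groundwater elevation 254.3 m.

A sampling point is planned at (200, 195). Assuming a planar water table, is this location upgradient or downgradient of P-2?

upgradient

Differences from P-1: to P-2 (Δx, Δy, Δh) = (25, -15, +0.1); to P-3 = (45, 5, +0.3).
Solve a·Δx + b·Δy = Δh: det = 25·5 − 45·(-15) = 800.
∂h/∂x = [(+0.1)·5 − (+0.3)·(-15)] / 800 = +0.006250
∂h/∂y = [25·(+0.3) − 45·(+0.1)] / 800 = +0.003750
Head at (200, 195) = 254.0 + (+0.006250)·(195) + (+0.003750)·(135) = 255.73 m.
That is higher than the 254.1 m at P-2, so the point is upgradient.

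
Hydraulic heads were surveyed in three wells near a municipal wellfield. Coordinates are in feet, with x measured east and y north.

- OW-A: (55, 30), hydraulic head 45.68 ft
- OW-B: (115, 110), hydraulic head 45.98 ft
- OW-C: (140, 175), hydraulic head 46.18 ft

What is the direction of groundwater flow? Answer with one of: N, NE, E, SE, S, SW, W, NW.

Differences from OW-A: to OW-B (Δx, Δy, Δh) = (60, 80, +0.30); to OW-C = (85, 145, +0.50).
Determinant of the coordinate differences = 60·145 − 85·80 = 1900.
∂h/∂x = [(+0.30)·145 − (+0.50)·80] / 1900 = +0.001842
∂h/∂y = [60·(+0.50) − 85·(+0.30)] / 1900 = +0.002368
Flow = −∇h = (-0.001842 east, -0.002368 north), which points southwest.

SW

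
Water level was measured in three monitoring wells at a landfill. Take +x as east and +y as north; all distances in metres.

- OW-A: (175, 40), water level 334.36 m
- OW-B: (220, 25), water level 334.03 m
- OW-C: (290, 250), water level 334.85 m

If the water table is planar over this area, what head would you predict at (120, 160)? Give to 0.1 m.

335.3 m

Taking OW-A as reference: OW-B−OW-A = (45, -15, -0.33); OW-C−OW-A = (115, 210, +0.49).
Determinant of the coordinate differences = 45·210 − 115·(-15) = 11175.
∂h/∂x = [(-0.33)·210 − (+0.49)·(-15)] / 11175 = -0.005544
∂h/∂y = [45·(+0.49) − 115·(-0.33)] / 11175 = +0.005369
h(120, 160) = 334.36 + (-0.005544)·(-55) + (+0.005369)·(120) = 334.36 +0.305 +0.644 = 335.309 m.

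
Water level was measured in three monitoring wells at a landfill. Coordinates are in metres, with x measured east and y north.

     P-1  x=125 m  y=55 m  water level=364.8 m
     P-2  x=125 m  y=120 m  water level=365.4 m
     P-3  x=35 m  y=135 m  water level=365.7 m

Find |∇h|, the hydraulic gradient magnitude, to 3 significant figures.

Three-point gradient (reference P-1): Δ to P-2 = (0, 65, +0.6), Δ to P-3 = (-90, 80, +0.9).
∂h/∂x = -0.001795, ∂h/∂y = +0.009231 (det = 5850).
|∇h| = √(-0.001795² + 0.009231²) = 0.009404

0.00940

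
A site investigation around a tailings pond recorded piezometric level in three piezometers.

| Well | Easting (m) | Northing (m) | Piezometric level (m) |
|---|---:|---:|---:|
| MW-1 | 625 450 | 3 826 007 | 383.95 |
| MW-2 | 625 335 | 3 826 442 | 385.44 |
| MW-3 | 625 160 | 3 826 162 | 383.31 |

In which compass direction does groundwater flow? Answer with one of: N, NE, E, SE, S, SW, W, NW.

With h = a·x + b·y + c and MW-1 as origin, the differences give:
  (-115)·a + 435·b = +1.49
  (-290)·a + 155·b = -0.64
Eliminate b (×155 and ×435, subtract): 108325·a = 509.350 → a = ∂h/∂x = +0.004702
Back-substitute: b = ∂h/∂y = +0.004668.
Flow = −∇h = (-0.004702 east, -0.004668 north), which points southwest.

SW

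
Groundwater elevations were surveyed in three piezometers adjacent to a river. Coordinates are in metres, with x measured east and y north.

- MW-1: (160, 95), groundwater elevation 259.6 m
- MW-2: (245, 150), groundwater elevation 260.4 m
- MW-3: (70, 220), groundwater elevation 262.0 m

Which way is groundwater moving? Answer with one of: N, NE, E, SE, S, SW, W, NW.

S

Differences from MW-1: to MW-2 (Δx, Δy, Δh) = (85, 55, +0.8); to MW-3 = (-90, 125, +2.4).
Determinant of the coordinate differences = 85·125 − (-90)·55 = 15575.
∂h/∂x = [(+0.8)·125 − (+2.4)·55] / 15575 = -0.002055
∂h/∂y = [85·(+2.4) − (-90)·(+0.8)] / 15575 = +0.01772
Flow = −∇h = (+0.002055 east, -0.01772 north), which points south.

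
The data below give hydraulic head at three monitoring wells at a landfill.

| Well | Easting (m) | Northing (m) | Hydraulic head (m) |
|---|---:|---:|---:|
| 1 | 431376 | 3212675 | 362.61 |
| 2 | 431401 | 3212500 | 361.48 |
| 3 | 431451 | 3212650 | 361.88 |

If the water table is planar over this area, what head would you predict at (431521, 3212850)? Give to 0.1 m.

With h = a·x + b·y + c and 1 as origin, the differences give:
  25·a + (-175)·b = -1.13
  75·a + (-25)·b = -0.73
Eliminate b (×(-25) and ×(-175), subtract): 12500·a = -99.500 → a = ∂h/∂x = -0.007960
Back-substitute: b = ∂h/∂y = +0.005320.
h(431521, 3212850) = 362.61 + (-0.007960)·(145) + (+0.005320)·(175) = 362.61 -1.154 +0.931 = 362.387 m.

362.4 m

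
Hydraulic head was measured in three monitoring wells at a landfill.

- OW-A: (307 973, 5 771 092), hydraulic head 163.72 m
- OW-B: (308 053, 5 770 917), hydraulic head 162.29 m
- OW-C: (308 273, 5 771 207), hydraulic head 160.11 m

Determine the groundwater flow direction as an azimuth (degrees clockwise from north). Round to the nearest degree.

100°

Differences from OW-A: to OW-B (Δx, Δy, Δh) = (80, -175, -1.43); to OW-C = (300, 115, -3.61).
Determinant of the coordinate differences = 80·115 − 300·(-175) = 61700.
∂h/∂x = [(-1.43)·115 − (-3.61)·(-175)] / 61700 = -0.01290
∂h/∂y = [80·(-3.61) − 300·(-1.43)] / 61700 = +0.002272
Flow direction (−∇h) has components (+0.01290 E, -0.002272 N).
Azimuth = atan2(E, N) = atan2(+0.01290, -0.002272) = 100.0° ≈ 100°.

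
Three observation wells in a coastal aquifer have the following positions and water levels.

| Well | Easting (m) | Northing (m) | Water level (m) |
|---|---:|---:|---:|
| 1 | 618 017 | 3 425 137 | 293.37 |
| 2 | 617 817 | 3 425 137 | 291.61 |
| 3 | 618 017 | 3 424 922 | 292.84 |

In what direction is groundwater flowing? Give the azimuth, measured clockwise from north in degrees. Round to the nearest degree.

254°

∂h/∂x = (291.61 − 293.37) / (617817 − 618017) = +0.008800
∂h/∂y = (292.84 − 293.37) / (3424922 − 3425137) = +0.002465
Flow direction (−∇h) has components (-0.008800 E, -0.002465 N).
Azimuth = atan2(E, N) = atan2(-0.008800, -0.002465) = 254.4° ≈ 254°.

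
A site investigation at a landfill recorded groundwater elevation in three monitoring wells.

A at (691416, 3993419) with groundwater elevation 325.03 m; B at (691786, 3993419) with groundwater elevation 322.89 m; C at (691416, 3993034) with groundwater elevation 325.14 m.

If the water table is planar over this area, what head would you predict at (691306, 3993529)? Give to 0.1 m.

∂h/∂x = (322.89 − 325.03) / (691786 − 691416) = -0.005784
∂h/∂y = (325.14 − 325.03) / (3993034 − 3993419) = -0.0002857
h(691306, 3993529) = 325.03 + (-0.005784)·(-110) + (-0.0002857)·(110) = 325.03 +0.636 -0.031 = 325.635 m.

325.6 m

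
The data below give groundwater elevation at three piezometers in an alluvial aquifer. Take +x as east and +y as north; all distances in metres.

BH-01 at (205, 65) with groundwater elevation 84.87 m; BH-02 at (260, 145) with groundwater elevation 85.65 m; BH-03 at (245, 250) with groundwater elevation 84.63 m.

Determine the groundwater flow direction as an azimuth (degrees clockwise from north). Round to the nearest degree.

285°

Three-point gradient (reference BH-01): Δ to BH-02 = (55, 80, +0.78), Δ to BH-03 = (40, 185, -0.24).
∂h/∂x = +0.02344, ∂h/∂y = -0.006366 (det = 6975).
Flow direction (−∇h) has components (-0.02344 E, +0.006366 N).
Azimuth = atan2(E, N) = atan2(-0.02344, +0.006366) = 285.2° ≈ 285°.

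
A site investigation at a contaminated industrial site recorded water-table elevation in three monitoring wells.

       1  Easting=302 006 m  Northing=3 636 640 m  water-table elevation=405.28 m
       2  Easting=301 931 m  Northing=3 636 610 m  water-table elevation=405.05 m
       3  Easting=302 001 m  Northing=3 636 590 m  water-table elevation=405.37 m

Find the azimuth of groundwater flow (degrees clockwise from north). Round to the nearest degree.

299°

With h = a·x + b·y + c and 1 as origin, the differences give:
  (-75)·a + (-30)·b = -0.23
  (-5)·a + (-50)·b = +0.09
Eliminate b (×(-50) and ×(-30), subtract): 3600·a = 14.200 → a = ∂h/∂x = +0.003944
Back-substitute: b = ∂h/∂y = -0.002194.
Flow direction (−∇h) has components (-0.003944 E, +0.002194 N).
Azimuth = atan2(E, N) = atan2(-0.003944, +0.002194) = 299.1° ≈ 299°.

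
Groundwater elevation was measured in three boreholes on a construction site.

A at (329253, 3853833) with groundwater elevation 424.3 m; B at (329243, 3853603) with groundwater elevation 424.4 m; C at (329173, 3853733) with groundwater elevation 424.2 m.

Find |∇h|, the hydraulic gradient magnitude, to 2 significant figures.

Taking A as reference: B−A = (-10, -230, +0.1); C−A = (-80, -100, -0.1).
Solve a·Δx + b·Δy = Δh: det = (-10)·(-100) − (-80)·(-230) = -17400.
∂h/∂x = [(+0.1)·(-100) − (-0.1)·(-230)] / -17400 = +0.001897
∂h/∂y = [(-10)·(-0.1) − (-80)·(+0.1)] / -17400 = -0.0005172
|∇h| = √(0.001897² + -0.0005172²) = 0.001966

0.0020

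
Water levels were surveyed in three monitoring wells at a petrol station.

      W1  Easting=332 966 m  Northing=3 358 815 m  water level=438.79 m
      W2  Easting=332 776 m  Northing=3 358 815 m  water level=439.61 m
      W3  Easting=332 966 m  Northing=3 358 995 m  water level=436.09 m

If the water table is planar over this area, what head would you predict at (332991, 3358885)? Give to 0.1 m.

∂h/∂x = (439.61 − 438.79) / (332776 − 332966) = -0.004316
∂h/∂y = (436.09 − 438.79) / (3358995 − 3358815) = -0.01500
h(332991, 3358885) = 438.79 + (-0.004316)·(25) + (-0.01500)·(70) = 438.79 -0.108 -1.050 = 437.632 m.

437.6 m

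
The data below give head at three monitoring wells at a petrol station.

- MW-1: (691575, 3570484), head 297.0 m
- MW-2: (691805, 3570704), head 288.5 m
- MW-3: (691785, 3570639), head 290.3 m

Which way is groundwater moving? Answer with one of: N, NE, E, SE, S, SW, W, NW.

With h = a·x + b·y + c and MW-1 as origin, the differences give:
  230·a + 220·b = -8.5
  210·a + 155·b = -6.7
Eliminate b (×155 and ×220, subtract): -10550·a = 156.50 → a = ∂h/∂x = -0.01483
Back-substitute: b = ∂h/∂y = -0.02313.
Flow = −∇h = (+0.01483 east, +0.02313 north), which points northeast.

NE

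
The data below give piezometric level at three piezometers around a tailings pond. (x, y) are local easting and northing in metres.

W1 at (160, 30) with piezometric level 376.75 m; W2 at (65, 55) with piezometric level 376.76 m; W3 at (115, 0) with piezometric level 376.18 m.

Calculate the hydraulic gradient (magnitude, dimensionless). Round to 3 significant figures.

0.0142

With h = a·x + b·y + c and W1 as origin, the differences give:
  (-95)·a + 25·b = +0.01
  (-45)·a + (-30)·b = -0.57
Eliminate b (×(-30) and ×25, subtract): 3975·a = 13.950 → a = ∂h/∂x = +0.003509
Back-substitute: b = ∂h/∂y = +0.01374.
|∇h| = √(0.003509² + 0.01374²) = 0.01418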